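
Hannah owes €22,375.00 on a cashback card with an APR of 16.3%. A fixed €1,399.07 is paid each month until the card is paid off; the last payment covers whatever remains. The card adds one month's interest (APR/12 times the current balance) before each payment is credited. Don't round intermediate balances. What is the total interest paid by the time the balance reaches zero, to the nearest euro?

€3,024

Monthly rate r = 16.3%/12 = 1.35833% = 0.0135833.
Payoff takes n = ⌈−ln(1 − rB₀/P)/ln(1+r)⌉ = ⌈18.153⌉ = 19 payments; the last is €215.73.
Total paid = 18·€1,399.07 + €215.73 = €25,398.99.
Total interest = total paid − principal = €25,398.99 − €22,375.00 = €3,023.99.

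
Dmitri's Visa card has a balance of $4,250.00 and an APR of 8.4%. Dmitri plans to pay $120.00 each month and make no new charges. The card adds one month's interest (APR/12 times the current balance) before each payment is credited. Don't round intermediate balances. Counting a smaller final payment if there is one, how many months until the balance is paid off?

Monthly rate r = 8.4%/12 = 0.7% = 0.007.
Recurrence: B ← B·(1+r) − $120.00.
Month 1: interest $29.75; balance after payment $4,159.75.
Month 2: interest $29.12; balance after payment $4,068.87.
Closed form: n = −ln(1 − rB₀/P)/ln(1+r) = −ln(0.75208)/ln(1.007) ≈ 40.843, so the balance reaches zero during payment 41.

41 payments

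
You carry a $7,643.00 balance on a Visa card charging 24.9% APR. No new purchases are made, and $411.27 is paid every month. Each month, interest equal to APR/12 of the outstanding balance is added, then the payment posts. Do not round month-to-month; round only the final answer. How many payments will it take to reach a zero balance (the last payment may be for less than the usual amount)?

24 payments

Monthly rate r = 24.9%/12 = 2.075% = 0.02075.
Recurrence: B ← B·(1+r) − $411.27.
Month 1: interest $158.59; balance after payment $7,390.32.
Month 2: interest $153.35; balance after payment $7,132.40.
Closed form: n = −ln(1 − rB₀/P)/ln(1+r) = −ln(0.61438)/ln(1.02075) ≈ 23.719, so the balance reaches zero during payment 24.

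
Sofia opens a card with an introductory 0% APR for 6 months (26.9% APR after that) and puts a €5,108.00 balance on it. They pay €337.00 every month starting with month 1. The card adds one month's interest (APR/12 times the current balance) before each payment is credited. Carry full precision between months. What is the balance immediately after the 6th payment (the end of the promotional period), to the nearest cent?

Promo months 1–6 at r₀ = 0%/12 = 0; months 7+ at r₁ = 26.9%/12 = 0.0224167.
After month 6 (no interest yet): B = €5,108.00 − 6·€337.00 = €3,086.00.

€3,086.00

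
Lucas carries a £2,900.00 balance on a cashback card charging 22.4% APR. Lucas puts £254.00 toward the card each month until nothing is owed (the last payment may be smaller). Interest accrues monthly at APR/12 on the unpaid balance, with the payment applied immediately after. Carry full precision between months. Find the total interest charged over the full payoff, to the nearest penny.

£391.85

Monthly rate r = 22.4%/12 = 1.86667% = 0.0186667.
Payoff takes n = ⌈−ln(1 − rB₀/P)/ln(1+r)⌉ = ⌈12.960⌉ = 13 payments; the last is £243.85.
Total paid = 12·£254.00 + £243.85 = £3,291.85.
Total interest = total paid − principal = £3,291.85 − £2,900.00 = £391.85.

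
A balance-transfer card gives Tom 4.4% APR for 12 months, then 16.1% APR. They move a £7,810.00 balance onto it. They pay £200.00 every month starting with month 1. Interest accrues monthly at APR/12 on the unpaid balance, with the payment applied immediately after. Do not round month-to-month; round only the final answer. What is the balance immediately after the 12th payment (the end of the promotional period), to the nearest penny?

£5,711.66

Promo months 1–12 at r₀ = 4.4%/12 = 0.00366667; months 13+ at r₁ = 16.1%/12 = 0.0134167.
After month 12: iterate B ← B·(1+r₀) − £200.00 for 12 months → £5,711.66.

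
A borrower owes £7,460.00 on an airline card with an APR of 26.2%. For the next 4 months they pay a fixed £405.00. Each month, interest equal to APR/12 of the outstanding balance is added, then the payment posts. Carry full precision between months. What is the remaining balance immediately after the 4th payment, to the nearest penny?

Monthly rate r = 26.2%/12 = 2.18333% = 0.0218333.
Each month: B ← B·(1+r) − £405.00.
Month 1: interest £162.88; balance after payment £7,217.88.
Month 2: interest £157.59; balance after payment £6,970.47.
Month 3: interest £152.19; balance after payment £6,717.66.
Month 4: interest £146.67; balance after payment £6,459.32.

£6,459.32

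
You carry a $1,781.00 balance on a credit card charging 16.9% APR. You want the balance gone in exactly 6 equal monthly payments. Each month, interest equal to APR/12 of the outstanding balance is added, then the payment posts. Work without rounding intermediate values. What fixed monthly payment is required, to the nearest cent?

Monthly rate r = 16.9%/12 = 1.40833% = 0.0140833.
Level-payment amortization: P = B₀·r / (1 − (1+r)^(−n)) = 1781.00·0.0140833 / (1 − 1.01408^(−6)).
Denominator 1 − (1+r)^(−6) = 0.0804864579.
P = 25.0824 / 0.0804864579 ≈ 311.64.

$311.64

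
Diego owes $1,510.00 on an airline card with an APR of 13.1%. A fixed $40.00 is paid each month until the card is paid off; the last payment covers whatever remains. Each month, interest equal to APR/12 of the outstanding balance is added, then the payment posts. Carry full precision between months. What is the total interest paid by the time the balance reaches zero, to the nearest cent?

Monthly rate r = 13.1%/12 = 1.09167% = 0.0109167.
Payoff takes n = ⌈−ln(1 − rB₀/P)/ln(1+r)⌉ = ⌈48.925⌉ = 49 payments; the last is $37.02.
Total paid = 48·$40.00 + $37.02 = $1,957.02.
Total interest = total paid − principal = $1,957.02 − $1,510.00 = $447.02.

$447.02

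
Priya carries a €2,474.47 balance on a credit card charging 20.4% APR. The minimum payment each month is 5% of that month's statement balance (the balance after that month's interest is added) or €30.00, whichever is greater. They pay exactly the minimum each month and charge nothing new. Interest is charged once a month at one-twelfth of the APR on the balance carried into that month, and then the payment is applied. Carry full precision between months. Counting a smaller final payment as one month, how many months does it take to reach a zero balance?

66 months

Monthly rate r = 20.4%/12 = 1.7% = 0.017.
While 5% of the post-interest balance exceeds €30.00, each month B ← (B·(1+r))·(1 − 0.05), i.e. B shrinks by the factor (1+r)·0.95 = 0.96615.
This holds for months 1–42. Entering month 43 the balance is €582.58; 5% of the post-interest balance is now below €30.00, so the flat €30.00 minimum applies from here.
From month 43 a fixed €30.00 at rate r clears €582.58 in 24 more payments. Total: 42 + 24 = 66 months.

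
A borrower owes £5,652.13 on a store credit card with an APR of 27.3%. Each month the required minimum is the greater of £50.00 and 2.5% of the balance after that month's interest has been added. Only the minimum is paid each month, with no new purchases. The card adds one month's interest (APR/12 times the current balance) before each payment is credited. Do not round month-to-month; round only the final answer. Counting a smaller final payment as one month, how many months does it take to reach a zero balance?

475 months

Monthly rate r = 27.3%/12 = 2.275% = 0.02275.
While 2.5% of the post-interest balance exceeds £50.00, each month B ← (B·(1+r))·(1 − 0.025), i.e. B shrinks by the factor (1+r)·0.975 = 0.99718.
This holds for months 1–377. Entering month 378 the balance is £1,950.07; 2.5% of the post-interest balance is now below £50.00, so the flat £50.00 minimum applies from here.
From month 378 a fixed £50.00 at rate r clears £1,950.07 in 98 more payments. Total: 377 + 98 = 475 months.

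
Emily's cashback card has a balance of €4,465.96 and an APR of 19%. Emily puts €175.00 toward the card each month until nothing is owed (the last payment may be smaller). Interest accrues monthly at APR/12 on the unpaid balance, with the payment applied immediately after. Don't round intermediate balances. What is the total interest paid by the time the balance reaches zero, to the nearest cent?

€1,300.35

Monthly rate r = 19%/12 = 1.58333% = 0.0158333.
Payoff takes n = ⌈−ln(1 − rB₀/P)/ln(1+r)⌉ = ⌈32.950⌉ = 33 payments; the last is €166.31.
Total paid = 32·€175.00 + €166.31 = €5,766.31.
Total interest = total paid − principal = €5,766.31 − €4,465.96 = €1,300.35.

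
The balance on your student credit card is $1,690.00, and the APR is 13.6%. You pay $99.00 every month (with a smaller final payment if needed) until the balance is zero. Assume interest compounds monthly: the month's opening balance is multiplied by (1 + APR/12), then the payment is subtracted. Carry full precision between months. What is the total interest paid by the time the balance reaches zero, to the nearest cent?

$198.85

Monthly rate r = 13.6%/12 = 1.13333% = 0.0113333.
Payoff takes n = ⌈−ln(1 − rB₀/P)/ln(1+r)⌉ = ⌈19.079⌉ = 20 payments; the last is $7.85.
Total paid = 19·$99.00 + $7.85 = $1,888.85.
Total interest = total paid − principal = $1,888.85 − $1,690.00 = $198.85.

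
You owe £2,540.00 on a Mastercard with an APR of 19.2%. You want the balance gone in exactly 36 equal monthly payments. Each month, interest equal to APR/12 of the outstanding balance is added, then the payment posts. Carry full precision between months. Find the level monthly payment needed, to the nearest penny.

£93.36

Monthly rate r = 19.2%/12 = 1.6% = 0.016.
Level-payment amortization: P = B₀·r / (1 − (1+r)^(−n)) = 2540.00·0.016 / (1 − 1.016^(−36)).
Denominator 1 − (1+r)^(−36) = 0.435288654.
P = 40.64 / 0.435288654 ≈ 93.36.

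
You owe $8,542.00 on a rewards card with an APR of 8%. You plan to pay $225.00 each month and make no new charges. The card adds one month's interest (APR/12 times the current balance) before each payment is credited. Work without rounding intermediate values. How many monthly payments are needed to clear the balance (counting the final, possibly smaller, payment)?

44 months

Monthly rate r = 8%/12 = 0.666667% = 0.00666667.
Recurrence: B ← B·(1+r) − $225.00.
Month 1: interest $56.95; balance after payment $8,373.95.
Month 2: interest $55.83; balance after payment $8,204.77.
Closed form: n = −ln(1 − rB₀/P)/ln(1+r) = −ln(0.7469)/ln(1.00667) ≈ 43.919, so the balance reaches zero during payment 44.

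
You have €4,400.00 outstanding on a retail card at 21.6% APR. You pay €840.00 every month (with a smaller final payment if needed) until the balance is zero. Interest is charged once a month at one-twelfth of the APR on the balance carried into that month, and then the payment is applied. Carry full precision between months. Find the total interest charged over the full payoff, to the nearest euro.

Monthly rate r = 21.6%/12 = 1.8% = 0.018.
Payoff takes n = ⌈−ln(1 − rB₀/P)/ln(1+r)⌉ = ⌈5.551⌉ = 6 payments; the last is €464.79.
Total paid = 5·€840.00 + €464.79 = €4,664.79.
Total interest = total paid − principal = €4,664.79 − €4,400.00 = €264.79.

€265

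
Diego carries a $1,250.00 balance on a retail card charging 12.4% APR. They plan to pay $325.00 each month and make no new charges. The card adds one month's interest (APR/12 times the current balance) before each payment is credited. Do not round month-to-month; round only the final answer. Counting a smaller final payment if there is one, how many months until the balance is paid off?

Monthly rate r = 12.4%/12 = 1.03333% = 0.0103333.
Recurrence: B ← B·(1+r) − $325.00.
Month 1: interest $12.92; balance after payment $937.92.
Month 2: interest $9.69; balance after payment $622.61.
Month 3: interest $6.43; balance after payment $304.04.
Month 4: interest $3.14; balance after payment $0.00.

4 months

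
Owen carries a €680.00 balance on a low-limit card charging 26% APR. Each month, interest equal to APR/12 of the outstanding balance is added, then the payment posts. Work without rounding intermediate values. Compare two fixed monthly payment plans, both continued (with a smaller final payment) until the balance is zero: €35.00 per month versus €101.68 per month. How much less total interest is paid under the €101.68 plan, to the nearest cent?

Monthly rate r = 26%/12 = 2.16667% = 0.0216667.
At €35.00/mo: n = ⌈−ln(1 − rB₀/P)/ln(1+r)⌉ = 26 payments (last €17.22); total interest = total paid − €680.00 = €212.22.
At €101.68/mo: 8 payments (last €31.01); total interest €62.77.
Interest saved = €212.22 − €62.77 = €149.45.

€149.45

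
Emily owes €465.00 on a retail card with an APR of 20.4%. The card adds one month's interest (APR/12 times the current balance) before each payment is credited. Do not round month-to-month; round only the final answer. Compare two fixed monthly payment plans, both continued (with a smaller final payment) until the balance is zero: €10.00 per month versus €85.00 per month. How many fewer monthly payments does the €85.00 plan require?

Monthly rate r = 20.4%/12 = 1.7% = 0.017.
At €10.00/mo: n = ⌈−ln(1 − rB₀/P)/ln(1+r)⌉ = 93 payments (last €7.24); total interest = total paid − €465.00 = €462.24.
At €85.00/mo: 6 payments (last €67.32); total interest €27.32.
Payments saved = 93 − 6 = 87.

87 fewer payments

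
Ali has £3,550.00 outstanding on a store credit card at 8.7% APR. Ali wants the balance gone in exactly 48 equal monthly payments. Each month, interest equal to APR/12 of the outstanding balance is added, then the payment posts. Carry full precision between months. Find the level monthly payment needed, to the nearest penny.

Monthly rate r = 8.7%/12 = 0.725% = 0.00725.
Level-payment amortization: P = B₀·r / (1 − (1+r)^(−n)) = 3550.00·0.00725 / (1 − 1.00725^(−48)).
Denominator 1 − (1+r)^(−48) = 0.293014105.
P = 25.7375 / 0.293014105 ≈ 87.84.

£87.84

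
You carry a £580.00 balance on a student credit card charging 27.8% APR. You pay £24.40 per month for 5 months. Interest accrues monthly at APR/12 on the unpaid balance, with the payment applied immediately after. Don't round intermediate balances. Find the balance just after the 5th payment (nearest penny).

Monthly rate r = 27.8%/12 = 2.31667% = 0.0231667.
Each month: B ← B·(1+r) − £24.40.
Month 1: interest £13.44; balance after payment £569.04.
Month 2: interest £13.18; balance after payment £557.82.
Month 3: interest £12.92; balance after payment £546.34.
Month 4: interest £12.66; balance after payment £534.60.
Month 5: interest £12.38; balance after payment £522.58.

£522.58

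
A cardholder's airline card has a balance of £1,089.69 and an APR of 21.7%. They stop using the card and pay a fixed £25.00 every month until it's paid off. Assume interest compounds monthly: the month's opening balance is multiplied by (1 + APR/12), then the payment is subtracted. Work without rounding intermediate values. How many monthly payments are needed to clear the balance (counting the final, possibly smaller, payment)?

87 months

Monthly rate r = 21.7%/12 = 1.80833% = 0.0180833.
Recurrence: B ← B·(1+r) − £25.00.
Month 1: interest £19.71; balance after payment £1,084.40.
Month 2: interest £19.61; balance after payment £1,079.00.
Closed form: n = −ln(1 − rB₀/P)/ln(1+r) = −ln(0.21179)/ln(1.01808) ≈ 86.607, so the balance reaches zero during payment 87.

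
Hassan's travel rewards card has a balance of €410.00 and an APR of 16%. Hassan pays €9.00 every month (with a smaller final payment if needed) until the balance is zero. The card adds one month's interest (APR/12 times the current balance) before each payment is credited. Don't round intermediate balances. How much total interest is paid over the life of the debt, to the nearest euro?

Monthly rate r = 16%/12 = 1.33333% = 0.0133333.
Payoff takes n = ⌈−ln(1 − rB₀/P)/ln(1+r)⌉ = ⌈70.590⌉ = 71 payments; the last is €5.33.
Total paid = 70·€9.00 + €5.33 = €635.33.
Total interest = total paid − principal = €635.33 − €410.00 = €225.33.

€225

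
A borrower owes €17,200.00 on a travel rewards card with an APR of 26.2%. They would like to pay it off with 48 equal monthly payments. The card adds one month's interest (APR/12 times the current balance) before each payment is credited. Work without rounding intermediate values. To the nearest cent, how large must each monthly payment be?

Monthly rate r = 26.2%/12 = 2.18333% = 0.0218333.
Level-payment amortization: P = B₀·r / (1 − (1+r)^(−n)) = 17200.00·0.0218333 / (1 − 1.02183^(−48)).
Denominator 1 − (1+r)^(−48) = 0.64538521.
P = 375.533 / 0.64538521 ≈ 581.87.

€581.87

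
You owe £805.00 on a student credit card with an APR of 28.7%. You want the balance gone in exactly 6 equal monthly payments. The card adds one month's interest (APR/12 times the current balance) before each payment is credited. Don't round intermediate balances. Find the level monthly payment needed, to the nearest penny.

Monthly rate r = 28.7%/12 = 2.39167% = 0.0239167.
Level-payment amortization: P = B₀·r / (1 − (1+r)^(−n)) = 805.00·0.0239167 / (1 − 1.02392^(−6)).
Denominator 1 − (1+r)^(−6) = 0.132214625.
P = 19.2529 / 0.132214625 ≈ 145.62.

£145.62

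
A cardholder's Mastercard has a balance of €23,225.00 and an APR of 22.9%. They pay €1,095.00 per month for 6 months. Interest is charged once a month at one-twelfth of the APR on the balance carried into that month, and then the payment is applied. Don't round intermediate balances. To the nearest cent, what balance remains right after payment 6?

Monthly rate r = 22.9%/12 = 1.90833% = 0.0190833.
Each month: B ← B·(1+r) − €1,095.00.
Month 1: interest €443.21; balance after payment €22,573.21.
Month 2: interest €430.77; balance after payment €21,908.98.
Month 3: interest €418.10; balance after payment €21,232.08.
Month 4: interest €405.18; balance after payment €20,542.26.
Month 5: interest €392.01; balance after payment €19,839.27.
Month 6: interest €378.60; balance after payment €19,122.87.

€19,122.87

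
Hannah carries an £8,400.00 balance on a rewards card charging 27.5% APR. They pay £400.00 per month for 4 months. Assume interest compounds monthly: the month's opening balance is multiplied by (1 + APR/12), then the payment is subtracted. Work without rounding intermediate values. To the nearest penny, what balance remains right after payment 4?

Monthly rate r = 27.5%/12 = 2.29167% = 0.0229167.
Each month: B ← B·(1+r) − £400.00.
Month 1: interest £192.50; balance after payment £8,192.50.
Month 2: interest £187.74; balance after payment £7,980.24.
Month 3: interest £182.88; balance after payment £7,763.13.
Month 4: interest £177.90; balance after payment £7,541.03.

£7,541.03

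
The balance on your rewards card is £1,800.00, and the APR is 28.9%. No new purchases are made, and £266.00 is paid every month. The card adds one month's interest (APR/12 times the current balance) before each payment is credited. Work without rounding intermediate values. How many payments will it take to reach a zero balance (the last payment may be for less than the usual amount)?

Monthly rate r = 28.9%/12 = 2.40833% = 0.0240833.
Recurrence: B ← B·(1+r) − £266.00.
Month 1: interest £43.35; balance after payment £1,577.35.
Month 2: interest £37.99; balance after payment £1,349.34.
Closed form: n = −ln(1 − rB₀/P)/ln(1+r) = −ln(0.83703)/ln(1.02408) ≈ 7.475, so the balance reaches zero during payment 8.

8 months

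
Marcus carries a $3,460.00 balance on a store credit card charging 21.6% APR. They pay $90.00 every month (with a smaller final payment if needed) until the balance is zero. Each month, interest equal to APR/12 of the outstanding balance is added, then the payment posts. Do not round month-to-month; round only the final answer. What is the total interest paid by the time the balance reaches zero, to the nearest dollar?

Monthly rate r = 21.6%/12 = 1.8% = 0.018.
Payoff takes n = ⌈−ln(1 − rB₀/P)/ln(1+r)⌉ = ⌈66.012⌉ = 67 payments; the last is $1.12.
Total paid = 66·$90.00 + $1.12 = $5,941.12.
Total interest = total paid − principal = $5,941.12 − $3,460.00 = $2,481.12.

$2,481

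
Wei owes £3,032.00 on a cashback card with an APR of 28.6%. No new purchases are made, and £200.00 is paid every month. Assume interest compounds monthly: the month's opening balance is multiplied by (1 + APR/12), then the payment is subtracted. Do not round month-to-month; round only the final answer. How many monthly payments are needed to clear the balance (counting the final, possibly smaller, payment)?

20 payments

Monthly rate r = 28.6%/12 = 2.38333% = 0.0238333.
Recurrence: B ← B·(1+r) − £200.00.
Month 1: interest £72.26; balance after payment £2,904.26.
Month 2: interest £69.22; balance after payment £2,773.48.
Closed form: n = −ln(1 − rB₀/P)/ln(1+r) = −ln(0.63869)/ln(1.02383) ≈ 19.035, so the balance reaches zero during payment 20.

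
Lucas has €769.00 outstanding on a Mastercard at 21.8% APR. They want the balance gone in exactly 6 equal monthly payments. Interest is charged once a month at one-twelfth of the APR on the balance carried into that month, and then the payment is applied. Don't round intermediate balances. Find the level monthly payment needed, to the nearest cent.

Monthly rate r = 21.8%/12 = 1.81667% = 0.0181667.
Level-payment amortization: P = B₀·r / (1 − (1+r)^(−n)) = 769.00·0.0181667 / (1 − 1.01817^(−6)).
Denominator 1 − (1+r)^(−6) = 0.102391924.
P = 13.9702 / 0.102391924 ≈ 136.44.

€136.44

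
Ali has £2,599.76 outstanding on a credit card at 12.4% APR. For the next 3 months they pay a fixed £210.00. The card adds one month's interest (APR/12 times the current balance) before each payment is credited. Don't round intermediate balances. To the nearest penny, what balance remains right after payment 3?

£2,044.66

Monthly rate r = 12.4%/12 = 1.03333% = 0.0103333.
Each month: B ← B·(1+r) − £210.00.
Month 1: interest £26.86; balance after payment £2,416.62.
Month 2: interest £24.97; balance after payment £2,231.60.
Month 3: interest £23.06; balance after payment £2,044.66.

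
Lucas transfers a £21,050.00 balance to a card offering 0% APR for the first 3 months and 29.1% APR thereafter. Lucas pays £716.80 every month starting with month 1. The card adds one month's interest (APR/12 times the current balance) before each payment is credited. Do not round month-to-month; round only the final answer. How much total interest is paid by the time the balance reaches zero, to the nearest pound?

Promo months 1–3 at r₀ = 0%/12 = 0; months 4+ at r₁ = 29.1%/12 = 0.02425.
After month 3 (no interest yet): B = £21,050.00 − 3·£716.80 = £18,899.60.
Then at r₁ with £716.80/mo: n₂ = −ln(1 − r₁·B/P)/ln(1+r₁) ≈ 42.57 → 43 more payments.
Total paid = 45·£716.80 + £409.37 = £32,665.37; interest = £32,665.37 − £21,050.00 = £11,615.37.

£11,615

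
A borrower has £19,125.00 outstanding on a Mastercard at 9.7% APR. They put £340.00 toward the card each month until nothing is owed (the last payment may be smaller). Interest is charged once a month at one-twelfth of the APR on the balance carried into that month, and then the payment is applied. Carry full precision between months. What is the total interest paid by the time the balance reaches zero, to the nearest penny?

£6,484.40

Monthly rate r = 9.7%/12 = 0.808333% = 0.00808333.
Payoff takes n = ⌈−ln(1 − rB₀/P)/ln(1+r)⌉ = ⌈75.321⌉ = 76 payments; the last is £109.40.
Total paid = 75·£340.00 + £109.40 = £25,609.40.
Total interest = total paid − principal = £25,609.40 − £19,125.00 = £6,484.40.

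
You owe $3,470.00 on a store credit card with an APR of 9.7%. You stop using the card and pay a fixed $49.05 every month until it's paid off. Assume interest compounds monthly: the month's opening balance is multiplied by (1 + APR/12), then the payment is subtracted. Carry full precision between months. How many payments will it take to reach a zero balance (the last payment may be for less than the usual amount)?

Monthly rate r = 9.7%/12 = 0.808333% = 0.00808333.
Recurrence: B ← B·(1+r) − $49.05.
Month 1: interest $28.05; balance after payment $3,449.00.
Month 2: interest $27.88; balance after payment $3,427.83.
Closed form: n = −ln(1 − rB₀/P)/ln(1+r) = −ln(0.42815)/ln(1.00808) ≈ 105.365, so the balance reaches zero during payment 106.

106 months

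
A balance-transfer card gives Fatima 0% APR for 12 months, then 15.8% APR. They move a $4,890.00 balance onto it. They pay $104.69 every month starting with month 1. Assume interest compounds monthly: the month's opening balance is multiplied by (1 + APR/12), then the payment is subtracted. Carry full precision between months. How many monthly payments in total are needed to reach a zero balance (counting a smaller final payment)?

Promo months 1–12 at r₀ = 0%/12 = 0; months 13+ at r₁ = 15.8%/12 = 0.0131667.
After month 12 (no interest yet): B = $4,890.00 − 12·$104.69 = $3,633.72.
Then at r₁ with $104.69/mo: n₂ = −ln(1 − r₁·B/P)/ln(1+r₁) ≈ 46.68 → 47 more payments.

59 months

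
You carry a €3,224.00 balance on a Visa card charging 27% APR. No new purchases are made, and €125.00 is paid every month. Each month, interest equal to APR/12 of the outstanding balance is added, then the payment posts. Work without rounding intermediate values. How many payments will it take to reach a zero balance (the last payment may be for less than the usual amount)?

40 months

Monthly rate r = 27%/12 = 2.25% = 0.0225.
Recurrence: B ← B·(1+r) − €125.00.
Month 1: interest €72.54; balance after payment €3,171.54.
Month 2: interest €71.36; balance after payment €3,117.90.
Closed form: n = −ln(1 − rB₀/P)/ln(1+r) = −ln(0.41968)/ln(1.0225) ≈ 39.022, so the balance reaches zero during payment 40.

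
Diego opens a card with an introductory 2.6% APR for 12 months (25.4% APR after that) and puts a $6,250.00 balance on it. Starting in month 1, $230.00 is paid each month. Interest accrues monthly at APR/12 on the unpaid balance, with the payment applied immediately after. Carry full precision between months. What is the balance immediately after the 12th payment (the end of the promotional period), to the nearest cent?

$3,621.32

Promo months 1–12 at r₀ = 2.6%/12 = 0.00216667; months 13+ at r₁ = 25.4%/12 = 0.0211667.
After month 12: iterate B ← B·(1+r₀) − $230.00 for 12 months → $3,621.32.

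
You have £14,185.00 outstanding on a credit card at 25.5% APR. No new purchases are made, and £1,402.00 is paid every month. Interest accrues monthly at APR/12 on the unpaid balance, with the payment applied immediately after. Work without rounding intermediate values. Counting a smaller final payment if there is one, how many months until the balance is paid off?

Monthly rate r = 25.5%/12 = 2.125% = 0.02125.
Recurrence: B ← B·(1+r) − £1,402.00.
Month 1: interest £301.43; balance after payment £13,084.43.
Month 2: interest £278.04; balance after payment £11,960.48.
Closed form: n = −ln(1 − rB₀/P)/ln(1+r) = −ln(0.785)/ln(1.02125) ≈ 11.512, so the balance reaches zero during payment 12.

12 payments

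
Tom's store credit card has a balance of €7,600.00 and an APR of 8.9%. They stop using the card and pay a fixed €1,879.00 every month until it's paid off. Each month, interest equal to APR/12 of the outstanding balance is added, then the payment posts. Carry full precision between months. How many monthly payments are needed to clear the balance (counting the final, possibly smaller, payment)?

5 payments

Monthly rate r = 8.9%/12 = 0.741667% = 0.00741667.
Recurrence: B ← B·(1+r) − €1,879.00.
Month 1: interest €56.37; balance after payment €5,777.37.
Month 2: interest €42.85; balance after payment €3,941.22.
Month 3: interest €29.23; balance after payment €2,091.45.
Month 4: interest €15.51; balance after payment €227.96.
Month 5: interest €1.69; balance after payment €0.00.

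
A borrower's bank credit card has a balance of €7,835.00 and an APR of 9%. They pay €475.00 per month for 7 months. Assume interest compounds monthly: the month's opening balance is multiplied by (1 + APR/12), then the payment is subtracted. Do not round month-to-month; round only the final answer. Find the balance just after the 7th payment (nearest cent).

Monthly rate r = 9%/12 = 0.75% = 0.0075.
Each month: B ← B·(1+r) − €475.00.
Month 1: interest €58.76; balance after payment €7,418.76.
Month 2: interest €55.64; balance after payment €6,999.40.
Month 3: interest €52.50; balance after payment €6,576.90.
Month 4: interest €49.33; balance after payment €6,151.23.
Month 5: interest €46.13; balance after payment €5,722.36.
Month 6: interest €42.92; balance after payment €5,290.28.
Month 7: interest €39.68; balance after payment €4,854.95.

€4,854.95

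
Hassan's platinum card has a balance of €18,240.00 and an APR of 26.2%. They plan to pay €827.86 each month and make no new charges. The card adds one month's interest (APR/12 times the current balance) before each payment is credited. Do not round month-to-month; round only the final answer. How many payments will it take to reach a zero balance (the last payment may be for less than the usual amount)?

Monthly rate r = 26.2%/12 = 2.18333% = 0.0218333.
Recurrence: B ← B·(1+r) − €827.86.
Month 1: interest €398.24; balance after payment €17,810.38.
Month 2: interest €388.86; balance after payment €17,371.38.
Closed form: n = −ln(1 − rB₀/P)/ln(1+r) = −ln(0.51895)/ln(1.02183) ≈ 30.370, so the balance reaches zero during payment 31.

31 payments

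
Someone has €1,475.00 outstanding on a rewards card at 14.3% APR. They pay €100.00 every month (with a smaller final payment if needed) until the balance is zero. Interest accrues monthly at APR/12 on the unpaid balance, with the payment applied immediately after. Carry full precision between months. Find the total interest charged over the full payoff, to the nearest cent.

Monthly rate r = 14.3%/12 = 1.19167% = 0.0119167.
Payoff takes n = ⌈−ln(1 − rB₀/P)/ln(1+r)⌉ = ⌈16.318⌉ = 17 payments; the last is €31.93.
Total paid = 16·€100.00 + €31.93 = €1,631.93.
Total interest = total paid − principal = €1,631.93 − €1,475.00 = €156.93.

€156.93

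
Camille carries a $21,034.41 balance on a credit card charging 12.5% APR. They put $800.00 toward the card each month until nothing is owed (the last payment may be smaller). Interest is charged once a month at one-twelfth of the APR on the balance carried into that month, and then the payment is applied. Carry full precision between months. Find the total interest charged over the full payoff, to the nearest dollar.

$3,673

Monthly rate r = 12.5%/12 = 1.04167% = 0.0104167.
Payoff takes n = ⌈−ln(1 − rB₀/P)/ln(1+r)⌉ = ⌈30.884⌉ = 31 payments; the last is $707.88.
Total paid = 30·$800.00 + $707.88 = $24,707.88.
Total interest = total paid − principal = $24,707.88 − $21,034.41 = $3,673.47.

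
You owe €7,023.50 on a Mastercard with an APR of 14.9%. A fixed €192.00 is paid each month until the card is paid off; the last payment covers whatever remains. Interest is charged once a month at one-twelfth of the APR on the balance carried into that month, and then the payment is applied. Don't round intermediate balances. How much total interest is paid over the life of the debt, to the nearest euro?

Monthly rate r = 14.9%/12 = 1.24167% = 0.0124167.
Payoff takes n = ⌈−ln(1 − rB₀/P)/ln(1+r)⌉ = ⌈49.069⌉ = 50 payments; the last is €13.33.
Total paid = 49·€192.00 + €13.33 = €9,421.33.
Total interest = total paid − principal = €9,421.33 − €7,023.50 = €2,397.83.

€2,398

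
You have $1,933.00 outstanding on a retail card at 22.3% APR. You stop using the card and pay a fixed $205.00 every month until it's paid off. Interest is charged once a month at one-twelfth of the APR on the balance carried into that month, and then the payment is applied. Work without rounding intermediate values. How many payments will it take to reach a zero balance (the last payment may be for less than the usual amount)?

11 payments

Monthly rate r = 22.3%/12 = 1.85833% = 0.0185833.
Recurrence: B ← B·(1+r) − $205.00.
Month 1: interest $35.92; balance after payment $1,763.92.
Month 2: interest $32.78; balance after payment $1,591.70.
Closed form: n = −ln(1 − rB₀/P)/ln(1+r) = −ln(0.82477)/ln(1.01858) ≈ 10.463, so the balance reaches zero during payment 11.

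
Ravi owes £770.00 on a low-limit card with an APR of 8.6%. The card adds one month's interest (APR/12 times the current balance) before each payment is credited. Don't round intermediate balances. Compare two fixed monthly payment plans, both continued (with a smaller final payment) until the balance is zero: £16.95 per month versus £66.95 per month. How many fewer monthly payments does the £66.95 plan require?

43 fewer payments

Monthly rate r = 8.6%/12 = 0.716667% = 0.00716667.
At £16.95/mo: n = ⌈−ln(1 − rB₀/P)/ln(1+r)⌉ = 56 payments (last £2.67); total interest = total paid − £770.00 = £164.92.
At £66.95/mo: 13 payments (last £3.08); total interest £36.48.
Payments saved = 56 − 13 = 43.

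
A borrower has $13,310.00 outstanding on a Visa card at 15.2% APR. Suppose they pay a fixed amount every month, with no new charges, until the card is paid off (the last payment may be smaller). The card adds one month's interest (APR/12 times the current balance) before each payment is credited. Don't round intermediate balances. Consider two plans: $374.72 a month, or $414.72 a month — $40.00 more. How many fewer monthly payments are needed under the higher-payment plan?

Monthly rate r = 15.2%/12 = 1.26667% = 0.0126667.
At $374.72/mo: n = ⌈−ln(1 − rB₀/P)/ln(1+r)⌉ = 48 payments (last $182.00); total interest = total paid − $13,310.00 = $4,483.84.
At $414.72/mo: 42 payments (last $187.97); total interest $3,881.49.
Payments saved = 48 − 42 = 6.

6 fewer payments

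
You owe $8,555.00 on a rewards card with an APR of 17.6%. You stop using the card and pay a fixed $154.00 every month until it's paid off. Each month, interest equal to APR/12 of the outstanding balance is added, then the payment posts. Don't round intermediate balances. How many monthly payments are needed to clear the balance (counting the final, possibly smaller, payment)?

Monthly rate r = 17.6%/12 = 1.46667% = 0.0146667.
Recurrence: B ← B·(1+r) − $154.00.
Month 1: interest $125.47; balance after payment $8,526.47.
Month 2: interest $125.05; balance after payment $8,497.53.
Closed form: n = −ln(1 − rB₀/P)/ln(1+r) = −ln(0.18524)/ln(1.01467) ≈ 115.803, so the balance reaches zero during payment 116.

116 months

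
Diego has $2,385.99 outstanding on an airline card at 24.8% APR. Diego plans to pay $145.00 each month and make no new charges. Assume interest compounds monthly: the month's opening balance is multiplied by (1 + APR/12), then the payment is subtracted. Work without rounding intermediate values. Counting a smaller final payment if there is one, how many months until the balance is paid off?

21 payments

Monthly rate r = 24.8%/12 = 2.06667% = 0.0206667.
Recurrence: B ← B·(1+r) − $145.00.
Month 1: interest $49.31; balance after payment $2,290.30.
Month 2: interest $47.33; balance after payment $2,192.63.
Closed form: n = −ln(1 − rB₀/P)/ln(1+r) = −ln(0.65993)/ln(1.02067) ≈ 20.318, so the balance reaches zero during payment 21.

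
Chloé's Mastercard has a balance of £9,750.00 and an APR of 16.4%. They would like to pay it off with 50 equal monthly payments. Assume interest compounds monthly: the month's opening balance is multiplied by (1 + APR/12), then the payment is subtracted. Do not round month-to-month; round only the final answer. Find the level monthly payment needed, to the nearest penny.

£270.43

Monthly rate r = 16.4%/12 = 1.36667% = 0.0136667.
Level-payment amortization: P = B₀·r / (1 − (1+r)^(−n)) = 9750.00·0.0136667 / (1 − 1.01367^(−50)).
Denominator 1 − (1+r)^(−50) = 0.492727022.
P = 133.25 / 0.492727022 ≈ 270.43.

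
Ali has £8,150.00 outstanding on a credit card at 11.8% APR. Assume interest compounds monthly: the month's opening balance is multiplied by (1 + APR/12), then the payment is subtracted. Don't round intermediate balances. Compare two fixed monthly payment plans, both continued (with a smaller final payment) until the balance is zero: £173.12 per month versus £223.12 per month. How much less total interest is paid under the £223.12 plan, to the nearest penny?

£850.45

Monthly rate r = 11.8%/12 = 0.983333% = 0.00983333.
At £173.12/mo: n = ⌈−ln(1 − rB₀/P)/ln(1+r)⌉ = 64 payments (last £91.23); total interest = total paid − £8,150.00 = £2,847.79.
At £223.12/mo: 46 payments (last £106.94); total interest £1,997.34.
Interest saved = £2,847.79 − £1,997.34 = £850.45.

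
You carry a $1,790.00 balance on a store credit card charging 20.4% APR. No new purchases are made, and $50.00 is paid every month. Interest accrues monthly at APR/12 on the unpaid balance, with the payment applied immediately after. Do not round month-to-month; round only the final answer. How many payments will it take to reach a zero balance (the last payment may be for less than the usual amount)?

Monthly rate r = 20.4%/12 = 1.7% = 0.017.
Recurrence: B ← B·(1+r) − $50.00.
Month 1: interest $30.43; balance after payment $1,770.43.
Month 2: interest $30.10; balance after payment $1,750.53.
Closed form: n = −ln(1 − rB₀/P)/ln(1+r) = −ln(0.3914)/ln(1.017) ≈ 55.646, so the balance reaches zero during payment 56.

56 payments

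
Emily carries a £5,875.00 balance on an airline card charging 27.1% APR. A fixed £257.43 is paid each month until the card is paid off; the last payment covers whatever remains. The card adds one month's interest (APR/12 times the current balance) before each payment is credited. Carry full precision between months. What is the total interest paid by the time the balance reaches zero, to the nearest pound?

Monthly rate r = 27.1%/12 = 2.25833% = 0.0225833.
Payoff takes n = ⌈−ln(1 − rB₀/P)/ln(1+r)⌉ = ⌈32.438⌉ = 33 payments; the last is £113.51.
Total paid = 32·£257.43 + £113.51 = £8,351.27.
Total interest = total paid − principal = £8,351.27 − £5,875.00 = £2,476.27.

£2,476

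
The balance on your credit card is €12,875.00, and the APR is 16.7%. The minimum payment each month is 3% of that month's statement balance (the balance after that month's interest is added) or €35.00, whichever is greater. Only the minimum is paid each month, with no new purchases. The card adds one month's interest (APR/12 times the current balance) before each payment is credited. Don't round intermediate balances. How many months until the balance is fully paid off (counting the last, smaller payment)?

190 months

Monthly rate r = 16.7%/12 = 1.39167% = 0.0139167.
While 3% of the post-interest balance exceeds €35.00, each month B ← (B·(1+r))·(1 − 0.03), i.e. B shrinks by the factor (1+r)·0.97 = 0.9835.
This holds for months 1–146. Entering month 147 the balance is €1,134.36; 3% of the post-interest balance is now below €35.00, so the flat €35.00 minimum applies from here.
From month 147 a fixed €35.00 at rate r clears €1,134.36 in 44 more payments. Total: 146 + 44 = 190 months.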